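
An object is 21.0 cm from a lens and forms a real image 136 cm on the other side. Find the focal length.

Real image ⇒ d_i = +136 cm.
1/f = 1/d_o + 1/d_i = 1/(21.0) + 1/(136) = 0.05497, so f = 18.2 cm.
Since f is positive, the lens is converging.

f = 18.2 cm (converging)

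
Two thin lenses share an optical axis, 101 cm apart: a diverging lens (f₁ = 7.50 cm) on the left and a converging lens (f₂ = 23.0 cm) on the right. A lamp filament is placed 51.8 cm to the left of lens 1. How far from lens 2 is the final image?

Lens 1 is diverging, so f₁ = −7.50 cm.
Lens 1: 1/d_i1 = 1/f₁ − 1/d_o1 = 1/(-7.50) − 1/(51.8) = -0.1526, so d_i1 = -6.551 cm.
The intermediate image is 6.551 cm to the left of lens 1 (virtual), which is 101 − (-6.551) = 107.6 cm to the left of lens 2, so d_o2 = +107.6 cm.
Lens 2: 1/d_i2 = 1/f₂ − 1/d_o2 = 1/(23.0) − 1/(107.6) = 0.03418, so d_i2 = 29.3 cm.
The final image is real, 29.3 cm to the right of lens 2 (overall magnification ≈ -0.034).

29.3 cm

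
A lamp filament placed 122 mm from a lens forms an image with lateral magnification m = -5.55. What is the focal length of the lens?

f = 103 mm (converging)

m = −d_i/d_o ⇒ d_i = −m·d_o = −(-5.55)·(122) = 677.1 mm.
1/f = 1/d_o + 1/d_i = 1/(122) + 1/(677.1) = 0.009674, so f = 103 mm.
Since f is positive, the lens is converging.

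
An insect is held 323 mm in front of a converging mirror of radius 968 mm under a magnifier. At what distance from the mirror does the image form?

971 mm

f = R/2 = 968/2 = 484.0 mm.
Mirror equation: 1/d_i = 1/f − 1/d_o = 1/(484.0) − 1/(323) = 0.002066 − 0.003096 = -0.001030, so d_i = -971 mm.
The image is virtual, upright and enlarged, behind the mirror.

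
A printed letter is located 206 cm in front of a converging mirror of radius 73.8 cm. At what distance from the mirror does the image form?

f = R/2 = 73.8/2 = 36.90 cm.
Mirror equation: 1/d_i = 1/f − 1/d_o = 1/(36.90) − 1/(206) = 0.02710 − 0.004854 = 0.02225, so d_i = 45.0 cm.
The image is real, inverted and reduced, in front of the mirror.

45.0 cm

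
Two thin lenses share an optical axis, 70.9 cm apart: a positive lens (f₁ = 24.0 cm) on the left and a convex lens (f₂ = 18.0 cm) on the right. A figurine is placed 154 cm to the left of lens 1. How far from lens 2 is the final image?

Lens 1: 1/d_i1 = 1/f₁ − 1/d_o1 = 1/(24.0) − 1/(154) = 0.03517, so d_i1 = 28.43 cm.
The intermediate image is 28.43 cm to the right of lens 1, which is 70.9 − (28.43) = 42.47 cm to the left of lens 2, so d_o2 = +42.47 cm.
Lens 2: 1/d_i2 = 1/f₂ − 1/d_o2 = 1/(18.0) − 1/(42.47) = 0.03201, so d_i2 = 31.2 cm.
The final image is real, 31.2 cm to the right of lens 2 (overall magnification ≈ 0.14).

31.2 cm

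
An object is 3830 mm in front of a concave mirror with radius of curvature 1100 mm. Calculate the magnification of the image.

f = R/2 = 1100/2 = 550.0 mm.
1/d_i = 1/f − 1/d_o = 1/(550.0) − 1/(3830) = 0.001557, so d_i = 642.2 mm.
m = −d_i/d_o = −(642.2)/(3830) = -0.168.
The image is real, inverted and reduced, in front of the mirror.

m = -0.168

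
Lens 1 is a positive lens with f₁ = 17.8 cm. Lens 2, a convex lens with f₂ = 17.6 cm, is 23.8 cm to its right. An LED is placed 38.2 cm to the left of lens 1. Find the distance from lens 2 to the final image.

Lens 1: 1/d_i1 = 1/f₁ − 1/d_o1 = 1/(17.8) − 1/(38.2) = 0.03000, so d_i1 = 33.33 cm.
The intermediate image is 33.33 cm to the right of lens 1, which lies 9.530 cm to the right of lens 2 — a virtual object — so d_o2 = −9.530 cm.
Lens 2: 1/d_i2 = 1/f₂ − 1/d_o2 = 1/(17.6) − 1/(-9.530) = 0.1617, so d_i2 = 6.18 cm.
The final image is real, 6.18 cm to the right of lens 2 (overall magnification ≈ -0.57).

6.18 cm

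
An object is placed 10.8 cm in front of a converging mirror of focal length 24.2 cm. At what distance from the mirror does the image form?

Mirror equation: 1/d_i = 1/f − 1/d_o = 1/(24.20) − 1/(10.8) = 0.04132 − 0.09259 = -0.05127, so d_i = -19.5 cm.
The image is virtual, upright and enlarged, behind the mirror.

19.5 cm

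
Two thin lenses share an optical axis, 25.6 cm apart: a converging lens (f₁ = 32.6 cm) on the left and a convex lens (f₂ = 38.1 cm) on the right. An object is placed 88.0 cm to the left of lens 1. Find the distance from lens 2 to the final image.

Lens 1: 1/d_i1 = 1/f₁ − 1/d_o1 = 1/(32.6) − 1/(88.0) = 0.01931, so d_i1 = 51.78 cm.
The intermediate image is 51.78 cm to the right of lens 1, which lies 26.18 cm to the right of lens 2 — a virtual object — so d_o2 = −26.18 cm.
Lens 2: 1/d_i2 = 1/f₂ − 1/d_o2 = 1/(38.1) − 1/(-26.18) = 0.06444, so d_i2 = 15.5 cm.
The final image is real, 15.5 cm to the right of lens 2 (overall magnification ≈ -0.35).

15.5 cm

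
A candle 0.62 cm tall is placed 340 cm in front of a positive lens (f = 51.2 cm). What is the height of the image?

1/d_i = 1/f − 1/d_o = 1/(51.20) − 1/(340) = 0.01659, so d_i = 60.28 cm.
m = −d_i/d_o = -0.1773.
|h_i| = |m|·h_o = 0.1773 × 0.62 = 0.110 cm. The image is real, inverted and reduced, on the far side of the lens.

0.110 cm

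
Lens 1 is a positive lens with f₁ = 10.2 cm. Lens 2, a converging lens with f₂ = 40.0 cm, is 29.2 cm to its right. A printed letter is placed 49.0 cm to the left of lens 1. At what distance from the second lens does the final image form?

27.6 cm

Lens 1: 1/d_i1 = 1/f₁ − 1/d_o1 = 1/(10.2) − 1/(49.0) = 0.07763, so d_i1 = 12.88 cm.
The intermediate image is 12.88 cm to the right of lens 1, which is 29.2 − (12.88) = 16.32 cm to the left of lens 2, so d_o2 = +16.32 cm.
Lens 2: 1/d_i2 = 1/f₂ − 1/d_o2 = 1/(40.0) − 1/(16.32) = -0.03627, so d_i2 = -27.6 cm.
The final image is virtual, 27.6 cm to the left of lens 2 (overall magnification ≈ -0.44).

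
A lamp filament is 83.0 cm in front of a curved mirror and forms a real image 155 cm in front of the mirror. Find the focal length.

Real image ⇒ d_i = +155 cm.
1/f = 1/d_o + 1/d_i = 1/(83.0) + 1/(155) = 0.01850, so f = 54.1 cm.
Since f is positive, the curved mirror is concave.

f = 54.1 cm (concave)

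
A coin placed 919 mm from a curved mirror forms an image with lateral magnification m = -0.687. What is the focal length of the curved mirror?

f = 374 mm (concave)

m = −d_i/d_o ⇒ d_i = −m·d_o = −(-0.687)·(919) = 631.4 mm.
1/f = 1/d_o + 1/d_i = 1/(919) + 1/(631.4) = 0.002672, so f = 374 mm.
Since f is positive, the curved mirror is concave.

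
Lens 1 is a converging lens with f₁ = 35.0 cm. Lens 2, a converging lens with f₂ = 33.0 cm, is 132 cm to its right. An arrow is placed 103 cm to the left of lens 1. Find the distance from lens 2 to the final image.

56.7 cm

Lens 1: 1/d_i1 = 1/f₁ − 1/d_o1 = 1/(35.0) − 1/(103) = 0.01886, so d_i1 = 53.01 cm.
The intermediate image is 53.01 cm to the right of lens 1, which is 132 − (53.01) = 78.99 cm to the left of lens 2, so d_o2 = +78.99 cm.
Lens 2: 1/d_i2 = 1/f₂ − 1/d_o2 = 1/(33.0) − 1/(78.99) = 0.01764, so d_i2 = 56.7 cm.
The final image is real, 56.7 cm to the right of lens 2 (overall magnification ≈ 0.37).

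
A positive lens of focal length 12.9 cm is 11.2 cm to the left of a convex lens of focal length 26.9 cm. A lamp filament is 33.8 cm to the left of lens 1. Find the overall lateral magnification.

m = -0.454

Lens 1: 1/d_i1 = 1/(12.9) − 1/(33.8) = 0.04793, so d_i1 = 20.86 cm; m₁ = −d_i1/d_o1 = -0.6172.
d_o2 = 11.2 − (20.86) = -9.660 cm (virtual object).
Lens 2: 1/d_i2 = 1/(26.9) − 1/(-9.660) = 0.1407, so d_i2 = 7.108 cm; m₂ = −d_i2/d_o2 = +0.7358.
m = m₁·m₂ = (-0.6172)(+0.7358) = -0.454.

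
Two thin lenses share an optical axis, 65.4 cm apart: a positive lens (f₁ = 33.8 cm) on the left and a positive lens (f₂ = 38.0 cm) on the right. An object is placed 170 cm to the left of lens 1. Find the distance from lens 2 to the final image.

Lens 1: 1/d_i1 = 1/f₁ − 1/d_o1 = 1/(33.8) − 1/(170) = 0.02370, so d_i1 = 42.19 cm.
The intermediate image is 42.19 cm to the right of lens 1, which is 65.4 − (42.19) = 23.21 cm to the left of lens 2, so d_o2 = +23.21 cm.
Lens 2: 1/d_i2 = 1/f₂ − 1/d_o2 = 1/(38.0) − 1/(23.21) = -0.01677, so d_i2 = -59.6 cm.
The final image is virtual, 59.6 cm to the left of lens 2 (overall magnification ≈ -0.64).

59.6 cm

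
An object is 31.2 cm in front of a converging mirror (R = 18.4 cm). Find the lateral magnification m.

m = -0.418

f = R/2 = 18.4/2 = 9.200 cm.
1/d_i = 1/f − 1/d_o = 1/(9.200) − 1/(31.2) = 0.07664, so d_i = 13.05 cm.
m = −d_i/d_o = −(13.05)/(31.2) = -0.418.
The image is real, inverted and reduced, in front of the mirror.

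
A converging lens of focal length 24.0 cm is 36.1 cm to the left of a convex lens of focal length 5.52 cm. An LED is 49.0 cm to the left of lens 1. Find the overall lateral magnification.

m = -0.322

Lens 1: 1/d_i1 = 1/(24.0) − 1/(49.0) = 0.02126, so d_i1 = 47.04 cm; m₁ = −d_i1/d_o1 = -0.9600.
d_o2 = 36.1 − (47.04) = -10.94 cm (virtual object).
Lens 2: 1/d_i2 = 1/(5.52) − 1/(-10.94) = 0.2726, so d_i2 = 3.669 cm; m₂ = −d_i2/d_o2 = +0.3354.
m = m₁·m₂ = (-0.9600)(+0.3354) = -0.322.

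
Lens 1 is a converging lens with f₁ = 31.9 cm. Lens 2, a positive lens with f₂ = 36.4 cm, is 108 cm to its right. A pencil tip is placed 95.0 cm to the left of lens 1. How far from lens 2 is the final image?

Lens 1: 1/d_i1 = 1/f₁ − 1/d_o1 = 1/(31.9) − 1/(95.0) = 0.02082, so d_i1 = 48.03 cm.
The intermediate image is 48.03 cm to the right of lens 1, which is 108 − (48.03) = 59.97 cm to the left of lens 2, so d_o2 = +59.97 cm.
Lens 2: 1/d_i2 = 1/f₂ − 1/d_o2 = 1/(36.4) − 1/(59.97) = 0.01080, so d_i2 = 92.6 cm.
The final image is real, 92.6 cm to the right of lens 2 (overall magnification ≈ 0.78).

92.6 cm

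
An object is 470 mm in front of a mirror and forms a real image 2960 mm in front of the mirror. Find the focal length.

f = 406 mm (concave)

Real image ⇒ d_i = +2960 mm.
1/f = 1/d_o + 1/d_i = 1/(470) + 1/(2960) = 0.002465, so f = 406 mm.
Since f is positive, the mirror is concave.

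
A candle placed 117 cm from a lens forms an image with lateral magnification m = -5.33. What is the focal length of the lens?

m = −d_i/d_o ⇒ d_i = −m·d_o = −(-5.33)·(117) = 623.6 cm.
1/f = 1/d_o + 1/d_i = 1/(117) + 1/(623.6) = 0.01015, so f = 98.5 cm.
Since f is positive, the lens is converging.

f = 98.5 cm (converging)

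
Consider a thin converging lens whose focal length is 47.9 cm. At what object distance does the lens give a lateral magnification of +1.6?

18.0 cm

m = −d_i/d_o ⇒ d_i = −m·d_o.
1/f = 1/d_o + 1/d_i = 1/d_o − 1/(m·d_o) = (1 − 1/m)/d_o, so d_o = f(1 − 1/m) = (47.90)(1 − 1/(+1.6)) = 18.0 cm.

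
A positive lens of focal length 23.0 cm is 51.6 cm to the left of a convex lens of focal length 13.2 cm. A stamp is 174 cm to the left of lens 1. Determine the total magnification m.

Lens 1: 1/d_i1 = 1/(23.0) − 1/(174) = 0.03773, so d_i1 = 26.50 cm; m₁ = −d_i1/d_o1 = -0.1523.
d_o2 = 51.6 − (26.50) = 25.10 cm.
Lens 2: 1/d_i2 = 1/(13.2) − 1/(25.10) = 0.03592, so d_i2 = 27.84 cm; m₂ = −d_i2/d_o2 = -1.109.
m = m₁·m₂ = (-0.1523)(-1.109) = +0.169.

m = +0.169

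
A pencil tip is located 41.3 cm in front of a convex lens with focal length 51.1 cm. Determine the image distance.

215 cm

Lens equation: 1/d_i = 1/f − 1/d_o = 1/(51.10) − 1/(41.3) = 0.01957 − 0.02421 = -0.004644, so d_i = -215 cm.
The image is virtual, upright and enlarged, on the same side as the object.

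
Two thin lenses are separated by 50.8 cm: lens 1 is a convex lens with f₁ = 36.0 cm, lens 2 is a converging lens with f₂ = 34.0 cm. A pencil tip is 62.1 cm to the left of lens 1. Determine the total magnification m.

Lens 1: 1/d_i1 = 1/(36.0) − 1/(62.1) = 0.01167, so d_i1 = 85.66 cm; m₁ = −d_i1/d_o1 = -1.379.
d_o2 = 50.8 − (85.66) = -34.86 cm (virtual object).
Lens 2: 1/d_i2 = 1/(34.0) − 1/(-34.86) = 0.05810, so d_i2 = 17.21 cm; m₂ = −d_i2/d_o2 = +0.4938.
m = m₁·m₂ = (-1.379)(+0.4938) = -0.681.

m = -0.681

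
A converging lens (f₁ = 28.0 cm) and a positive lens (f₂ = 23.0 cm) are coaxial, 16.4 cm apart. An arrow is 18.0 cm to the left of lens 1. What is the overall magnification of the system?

m = -1.47

Lens 1: 1/d_i1 = 1/(28.0) − 1/(18.0) = -0.01984, so d_i1 = -50.40 cm; m₁ = −d_i1/d_o1 = +2.800.
d_o2 = 16.4 − (-50.40) = 66.80 cm.
Lens 2: 1/d_i2 = 1/(23.0) − 1/(66.80) = 0.02851, so d_i2 = 35.08 cm; m₂ = −d_i2/d_o2 = -0.5251.
m = m₁·m₂ = (+2.800)(-0.5251) = -1.47.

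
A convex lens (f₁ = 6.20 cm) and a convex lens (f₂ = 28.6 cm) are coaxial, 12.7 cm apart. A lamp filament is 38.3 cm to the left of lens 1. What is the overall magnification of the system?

Lens 1: 1/d_i1 = 1/(6.20) − 1/(38.3) = 0.1352, so d_i1 = 7.398 cm; m₁ = −d_i1/d_o1 = -0.1932.
d_o2 = 12.7 − (7.398) = 5.302 cm.
Lens 2: 1/d_i2 = 1/(28.6) − 1/(5.302) = -0.1536, so d_i2 = -6.509 cm; m₂ = −d_i2/d_o2 = +1.228.
m = m₁·m₂ = (-0.1932)(+1.228) = -0.237.

m = -0.237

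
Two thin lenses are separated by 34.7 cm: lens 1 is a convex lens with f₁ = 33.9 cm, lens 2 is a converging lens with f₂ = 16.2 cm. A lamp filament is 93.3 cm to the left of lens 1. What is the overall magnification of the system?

m = -0.266

Lens 1: 1/d_i1 = 1/(33.9) − 1/(93.3) = 0.01878, so d_i1 = 53.25 cm; m₁ = −d_i1/d_o1 = -0.5707.
d_o2 = 34.7 − (53.25) = -18.55 cm (virtual object).
Lens 2: 1/d_i2 = 1/(16.2) − 1/(-18.55) = 0.1156, so d_i2 = 8.648 cm; m₂ = −d_i2/d_o2 = +0.4662.
m = m₁·m₂ = (-0.5707)(+0.4662) = -0.266.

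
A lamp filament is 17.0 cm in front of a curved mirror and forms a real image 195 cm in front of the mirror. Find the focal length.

Real image ⇒ d_i = +195 cm.
1/f = 1/d_o + 1/d_i = 1/(17.0) + 1/(195) = 0.06395, so f = 15.6 cm.
Since f is positive, the curved mirror is concave.

f = 15.6 cm (concave)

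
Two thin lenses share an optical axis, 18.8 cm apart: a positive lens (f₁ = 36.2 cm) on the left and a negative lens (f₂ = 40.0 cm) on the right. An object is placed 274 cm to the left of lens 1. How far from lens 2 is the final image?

Lens 1: 1/d_i1 = 1/f₁ − 1/d_o1 = 1/(36.2) − 1/(274) = 0.02397, so d_i1 = 41.71 cm.
The intermediate image is 41.71 cm to the right of lens 1, which lies 22.91 cm to the right of lens 2 — a virtual object — so d_o2 = −22.91 cm.
Lens 2 is diverging, so f₂ = −40.0 cm.
Lens 2: 1/d_i2 = 1/f₂ − 1/d_o2 = 1/(-40.0) − 1/(-22.91) = 0.01865, so d_i2 = 53.6 cm.
The final image is real, 53.6 cm to the right of lens 2 (overall magnification ≈ -0.36).

53.6 cm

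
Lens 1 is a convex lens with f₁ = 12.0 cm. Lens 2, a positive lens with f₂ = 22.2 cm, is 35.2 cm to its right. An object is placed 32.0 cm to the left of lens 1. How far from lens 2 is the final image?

57.3 cm

Lens 1: 1/d_i1 = 1/f₁ − 1/d_o1 = 1/(12.0) − 1/(32.0) = 0.05208, so d_i1 = 19.20 cm.
The intermediate image is 19.20 cm to the right of lens 1, which is 35.2 − (19.20) = 16.00 cm to the left of lens 2, so d_o2 = +16.00 cm.
Lens 2: 1/d_i2 = 1/f₂ − 1/d_o2 = 1/(22.2) − 1/(16.00) = -0.01745, so d_i2 = -57.3 cm.
The final image is virtual, 57.3 cm to the left of lens 2 (overall magnification ≈ -2.1).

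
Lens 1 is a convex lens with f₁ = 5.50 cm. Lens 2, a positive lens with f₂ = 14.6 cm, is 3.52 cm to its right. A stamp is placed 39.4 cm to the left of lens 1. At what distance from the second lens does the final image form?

2.40 cm

Lens 1: 1/d_i1 = 1/f₁ − 1/d_o1 = 1/(5.50) − 1/(39.4) = 0.1564, so d_i1 = 6.392 cm.
The intermediate image is 6.392 cm to the right of lens 1, which lies 2.872 cm to the right of lens 2 — a virtual object — so d_o2 = −2.872 cm.
Lens 2: 1/d_i2 = 1/f₂ − 1/d_o2 = 1/(14.6) − 1/(-2.872) = 0.4167, so d_i2 = 2.40 cm.
The final image is real, 2.40 cm to the right of lens 2 (overall magnification ≈ -0.14).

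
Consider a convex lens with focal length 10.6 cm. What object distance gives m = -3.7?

m = −d_i/d_o ⇒ d_i = −m·d_o.
1/f = 1/d_o + 1/d_i = 1/d_o − 1/(m·d_o) = (1 − 1/m)/d_o, so d_o = f(1 − 1/m) = (10.60)(1 − 1/(-3.7)) = 13.5 cm.

13.5 cm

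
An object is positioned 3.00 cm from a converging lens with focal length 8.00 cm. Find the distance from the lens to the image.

4.80 cm

Lens equation: 1/q = 1/f − 1/p = 1/(8.000) − 1/(3.00) = 0.1250 − 0.3333 = -0.2083, so q = -4.80 cm.
The image is virtual, upright and enlarged, on the same side as the object.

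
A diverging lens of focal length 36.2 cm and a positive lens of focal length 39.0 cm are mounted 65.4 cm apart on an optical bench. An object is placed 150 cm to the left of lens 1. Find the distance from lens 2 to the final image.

66.4 cm

Lens 1 is diverging, so f₁ = −36.2 cm.
Lens 1: 1/d_i1 = 1/f₁ − 1/d_o1 = 1/(-36.2) − 1/(150) = -0.03429, so d_i1 = -29.16 cm.
The intermediate image is 29.16 cm to the left of lens 1 (virtual), which is 65.4 − (-29.16) = 94.56 cm to the left of lens 2, so d_o2 = +94.56 cm.
Lens 2: 1/d_i2 = 1/f₂ − 1/d_o2 = 1/(39.0) − 1/(94.56) = 0.01507, so d_i2 = 66.4 cm.
The final image is real, 66.4 cm to the right of lens 2 (overall magnification ≈ -0.14).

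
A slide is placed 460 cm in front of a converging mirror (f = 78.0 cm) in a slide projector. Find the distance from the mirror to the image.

Mirror equation: 1/s_i = 1/f − 1/s_o = 1/(78.00) − 1/(460) = 0.01282 − 0.002174 = 0.01065, so s_i = 93.9 cm.
The image is real, inverted and reduced, in front of the mirror.

93.9 cm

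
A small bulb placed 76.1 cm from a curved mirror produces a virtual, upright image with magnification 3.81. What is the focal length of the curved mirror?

f = 103 cm (concave)

m = −d_i/d_o ⇒ d_i = −m·d_o = −(+3.81)·(76.1) = -289.9 cm.
1/f = 1/d_o + 1/d_i = 1/(76.1) + 1/(-289.9) = 0.009691, so f = 103 cm.
Since f is positive, the curved mirror is concave.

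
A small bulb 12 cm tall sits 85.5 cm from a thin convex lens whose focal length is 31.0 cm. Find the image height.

6.83 cm

1/d_i = 1/f − 1/d_o = 1/(31.00) − 1/(85.5) = 0.02056, so d_i = 48.63 cm.
m = −d_i/d_o = -0.5688.
|h_i| = |m|·h_o = 0.5688 × 12 = 6.83 cm. The image is real, inverted and reduced, on the far side of the lens.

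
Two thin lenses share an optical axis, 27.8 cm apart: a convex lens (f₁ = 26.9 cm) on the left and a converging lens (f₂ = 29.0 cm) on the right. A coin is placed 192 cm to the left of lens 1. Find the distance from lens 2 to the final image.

3.11 cm

Lens 1: 1/d_i1 = 1/f₁ − 1/d_o1 = 1/(26.9) − 1/(192) = 0.03197, so d_i1 = 31.28 cm.
The intermediate image is 31.28 cm to the right of lens 1, which lies 3.480 cm to the right of lens 2 — a virtual object — so d_o2 = −3.480 cm.
Lens 2: 1/d_i2 = 1/f₂ − 1/d_o2 = 1/(29.0) − 1/(-3.480) = 0.3218, so d_i2 = 3.11 cm.
The final image is real, 3.11 cm to the right of lens 2 (overall magnification ≈ -0.15).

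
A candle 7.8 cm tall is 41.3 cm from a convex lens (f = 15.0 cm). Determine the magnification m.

m = -0.570

1/d_i = 1/f − 1/d_o = 1/(15.00) − 1/(41.3) = 0.04245, so d_i = 23.56 cm.
m = −d_i/d_o = −(23.56)/(41.3) = -0.570.
The image is real, inverted and reduced, on the far side of the lens.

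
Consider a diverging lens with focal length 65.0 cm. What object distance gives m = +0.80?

For a diverging lens, f = -65.0 cm.
m = −d_i/d_o ⇒ d_i = −m·d_o.
1/f = 1/d_o + 1/d_i = 1/d_o − 1/(m·d_o) = (1 − 1/m)/d_o, so d_o = f(1 − 1/m) = (-65.00)(1 − 1/(+0.80)) = 16.2 cm.

16.2 cm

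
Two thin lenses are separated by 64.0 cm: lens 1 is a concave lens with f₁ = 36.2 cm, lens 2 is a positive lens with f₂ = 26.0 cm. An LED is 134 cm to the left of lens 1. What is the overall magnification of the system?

m = -0.0832

f₁ = −36.2 cm (diverging).
Lens 1: 1/d_i1 = 1/(-36.2) − 1/(134) = -0.03509, so d_i1 = -28.50 cm; m₁ = −d_i1/d_o1 = +0.2127.
d_o2 = 64.0 − (-28.50) = 92.50 cm.
Lens 2: 1/d_i2 = 1/(26.0) − 1/(92.50) = 0.02765, so d_i2 = 36.17 cm; m₂ = −d_i2/d_o2 = -0.3910.
m = m₁·m₂ = (+0.2127)(-0.3910) = -0.0832.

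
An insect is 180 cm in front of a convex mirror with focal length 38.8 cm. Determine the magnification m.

For a convex mirror, f = -38.8 cm.
1/d_i = 1/f − 1/d_o = 1/(-38.80) − 1/(180) = -0.03133, so d_i = -31.92 cm.
m = −d_i/d_o = −(-31.92)/(180) = +0.177.
The image is virtual, upright and reduced, behind the mirror.

m = +0.177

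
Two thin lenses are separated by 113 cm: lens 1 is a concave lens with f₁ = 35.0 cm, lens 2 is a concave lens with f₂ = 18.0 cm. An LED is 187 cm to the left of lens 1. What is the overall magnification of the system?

f₁ = −35.0 cm (diverging).
Lens 1: 1/d_i1 = 1/(-35.0) − 1/(187) = -0.03392, so d_i1 = -29.48 cm; m₁ = −d_i1/d_o1 = +0.1576.
d_o2 = 113 − (-29.48) = 142.5 cm.
f₂ = −18.0 cm (diverging).
Lens 2: 1/d_i2 = 1/(-18.0) − 1/(142.5) = -0.06257, so d_i2 = -15.98 cm; m₂ = −d_i2/d_o2 = +0.1121.
m = m₁·m₂ = (+0.1576)(+0.1121) = +0.0177.

m = +0.0177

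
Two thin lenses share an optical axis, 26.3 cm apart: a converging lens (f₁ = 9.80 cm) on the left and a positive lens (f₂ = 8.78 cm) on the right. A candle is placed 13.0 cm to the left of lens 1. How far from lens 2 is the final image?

Lens 1: 1/d_i1 = 1/f₁ − 1/d_o1 = 1/(9.80) − 1/(13.0) = 0.02512, so d_i1 = 39.81 cm.
The intermediate image is 39.81 cm to the right of lens 1, which lies 13.51 cm to the right of lens 2 — a virtual object — so d_o2 = −13.51 cm.
Lens 2: 1/d_i2 = 1/f₂ − 1/d_o2 = 1/(8.78) − 1/(-13.51) = 0.1879, so d_i2 = 5.32 cm.
The final image is real, 5.32 cm to the right of lens 2 (overall magnification ≈ -1.2).

5.32 cm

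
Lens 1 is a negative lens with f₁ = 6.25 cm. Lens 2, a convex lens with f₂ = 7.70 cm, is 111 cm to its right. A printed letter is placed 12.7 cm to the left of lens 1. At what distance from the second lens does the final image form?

Lens 1 is diverging, so f₁ = −6.25 cm.
Lens 1: 1/d_i1 = 1/f₁ − 1/d_o1 = 1/(-6.25) − 1/(12.7) = -0.2387, so d_i1 = -4.189 cm.
The intermediate image is 4.189 cm to the left of lens 1 (virtual), which is 111 − (-4.189) = 115.2 cm to the left of lens 2, so d_o2 = +115.2 cm.
Lens 2: 1/d_i2 = 1/f₂ − 1/d_o2 = 1/(7.70) − 1/(115.2) = 0.1212, so d_i2 = 8.25 cm.
The final image is real, 8.25 cm to the right of lens 2 (overall magnification ≈ -0.024).

8.25 cm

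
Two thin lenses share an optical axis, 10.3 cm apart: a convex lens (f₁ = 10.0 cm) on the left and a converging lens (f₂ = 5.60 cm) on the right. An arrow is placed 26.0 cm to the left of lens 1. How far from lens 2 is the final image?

Lens 1: 1/d_i1 = 1/f₁ − 1/d_o1 = 1/(10.0) − 1/(26.0) = 0.06154, so d_i1 = 16.25 cm.
The intermediate image is 16.25 cm to the right of lens 1, which lies 5.950 cm to the right of lens 2 — a virtual object — so d_o2 = −5.950 cm.
Lens 2: 1/d_i2 = 1/f₂ − 1/d_o2 = 1/(5.60) − 1/(-5.950) = 0.3466, so d_i2 = 2.88 cm.
The final image is real, 2.88 cm to the right of lens 2 (overall magnification ≈ -0.30).

2.88 cm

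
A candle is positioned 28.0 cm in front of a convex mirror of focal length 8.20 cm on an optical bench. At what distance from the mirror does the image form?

6.34 cm

For a convex mirror, f = -8.20 cm.
Mirror equation: 1/s_i = 1/f − 1/s_o = 1/(-8.200) − 1/(28.0) = -0.1220 − 0.03571 = -0.1577, so s_i = -6.34 cm.
The image is virtual, upright and reduced, behind the mirror.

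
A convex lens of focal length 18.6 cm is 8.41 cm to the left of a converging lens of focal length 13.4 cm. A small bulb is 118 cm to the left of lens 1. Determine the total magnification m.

Lens 1: 1/d_i1 = 1/(18.6) − 1/(118) = 0.04529, so d_i1 = 22.08 cm; m₁ = −d_i1/d_o1 = -0.1871.
d_o2 = 8.41 − (22.08) = -13.67 cm (virtual object).
Lens 2: 1/d_i2 = 1/(13.4) − 1/(-13.67) = 0.1478, so d_i2 = 6.767 cm; m₂ = −d_i2/d_o2 = +0.4950.
m = m₁·m₂ = (-0.1871)(+0.4950) = -0.0926.

m = -0.0926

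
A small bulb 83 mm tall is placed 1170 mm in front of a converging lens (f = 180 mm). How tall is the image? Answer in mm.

1/d_i = 1/f − 1/d_o = 1/(180.0) − 1/(1170) = 0.004701, so d_i = 212.7 mm.
m = −d_i/d_o = -0.1818.
|h_i| = |m|·h_o = 0.1818 × 83 = 15.1 mm. The image is real, inverted and reduced, on the far side of the lens.

15.1 mm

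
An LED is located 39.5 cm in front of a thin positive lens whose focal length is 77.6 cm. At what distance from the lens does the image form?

80.5 cm

Lens equation: 1/s_i = 1/f − 1/s_o = 1/(77.60) − 1/(39.5) = 0.01289 − 0.02532 = -0.01243, so s_i = -80.5 cm.
The image is virtual, upright and enlarged, on the same side as the object.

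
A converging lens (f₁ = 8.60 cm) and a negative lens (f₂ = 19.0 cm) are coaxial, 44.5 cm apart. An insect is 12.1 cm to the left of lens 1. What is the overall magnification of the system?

Lens 1: 1/d_i1 = 1/(8.60) − 1/(12.1) = 0.03363, so d_i1 = 29.73 cm; m₁ = −d_i1/d_o1 = -2.457.
d_o2 = 44.5 − (29.73) = 14.77 cm.
f₂ = −19.0 cm (diverging).
Lens 2: 1/d_i2 = 1/(-19.0) − 1/(14.77) = -0.1203, so d_i2 = -8.310 cm; m₂ = −d_i2/d_o2 = +0.5626.
m = m₁·m₂ = (-2.457)(+0.5626) = -1.38.

m = -1.38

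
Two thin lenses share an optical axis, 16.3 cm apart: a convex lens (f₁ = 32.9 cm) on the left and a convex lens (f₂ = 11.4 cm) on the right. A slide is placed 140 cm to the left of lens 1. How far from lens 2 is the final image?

Lens 1: 1/d_i1 = 1/f₁ − 1/d_o1 = 1/(32.9) − 1/(140) = 0.02325, so d_i1 = 43.01 cm.
The intermediate image is 43.01 cm to the right of lens 1, which lies 26.71 cm to the right of lens 2 — a virtual object — so d_o2 = −26.71 cm.
Lens 2: 1/d_i2 = 1/f₂ − 1/d_o2 = 1/(11.4) − 1/(-26.71) = 0.1252, so d_i2 = 7.99 cm.
The final image is real, 7.99 cm to the right of lens 2 (overall magnification ≈ -0.092).

7.99 cm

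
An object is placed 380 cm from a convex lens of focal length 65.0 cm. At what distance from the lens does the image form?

Thin-lens equation: 1/q = 1/f − 1/p = 1/(65.00) − 1/(380) = 0.01538 − 0.002632 = 0.01275, so q = 78.4 cm.
The image is real, inverted and reduced, on the far side of the lens.

78.4 cm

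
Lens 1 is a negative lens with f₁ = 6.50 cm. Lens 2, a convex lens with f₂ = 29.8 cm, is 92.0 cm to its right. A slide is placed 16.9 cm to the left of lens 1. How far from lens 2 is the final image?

Lens 1 is diverging, so f₁ = −6.50 cm.
Lens 1: 1/d_i1 = 1/f₁ − 1/d_o1 = 1/(-6.50) − 1/(16.9) = -0.2130, so d_i1 = -4.694 cm.
The intermediate image is 4.694 cm to the left of lens 1 (virtual), which is 92.0 − (-4.694) = 96.69 cm to the left of lens 2, so d_o2 = +96.69 cm.
Lens 2: 1/d_i2 = 1/f₂ − 1/d_o2 = 1/(29.8) − 1/(96.69) = 0.02321, so d_i2 = 43.1 cm.
The final image is real, 43.1 cm to the right of lens 2 (overall magnification ≈ -0.12).

43.1 cm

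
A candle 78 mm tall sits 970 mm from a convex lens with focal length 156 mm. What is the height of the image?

14.9 mm

1/d_i = 1/f − 1/d_o = 1/(156.0) − 1/(970) = 0.005379, so d_i = 185.9 mm.
m = −d_i/d_o = -0.1916.
|h_i| = |m|·h_o = 0.1916 × 78 = 14.9 mm. The image is real, inverted and reduced, on the far side of the lens.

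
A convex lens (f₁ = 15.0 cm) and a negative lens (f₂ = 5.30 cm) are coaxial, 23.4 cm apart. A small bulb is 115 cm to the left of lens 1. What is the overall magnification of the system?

m = -0.0694

Lens 1: 1/d_i1 = 1/(15.0) − 1/(115) = 0.05797, so d_i1 = 17.25 cm; m₁ = −d_i1/d_o1 = -0.1500.
d_o2 = 23.4 − (17.25) = 6.150 cm.
f₂ = −5.30 cm (diverging).
Lens 2: 1/d_i2 = 1/(-5.30) − 1/(6.150) = -0.3513, so d_i2 = -2.847 cm; m₂ = −d_i2/d_o2 = +0.4629.
m = m₁·m₂ = (-0.1500)(+0.4629) = -0.0694.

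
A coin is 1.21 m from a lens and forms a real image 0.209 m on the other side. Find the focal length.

Real image ⇒ d_i = +0.209 m.
1/f = 1/d_o + 1/d_i = 1/(1.21) + 1/(0.209) = 5.611, so f = 0.178 m.
Since f is positive, the lens is converging.

f = 0.178 m (converging)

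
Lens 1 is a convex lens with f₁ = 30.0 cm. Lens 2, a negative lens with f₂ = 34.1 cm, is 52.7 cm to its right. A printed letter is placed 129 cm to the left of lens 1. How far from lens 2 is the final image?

9.73 cm

Lens 1: 1/d_i1 = 1/f₁ − 1/d_o1 = 1/(30.0) − 1/(129) = 0.02558, so d_i1 = 39.09 cm.
The intermediate image is 39.09 cm to the right of lens 1, which is 52.7 − (39.09) = 13.61 cm to the left of lens 2, so d_o2 = +13.61 cm.
Lens 2 is diverging, so f₂ = −34.1 cm.
Lens 2: 1/d_i2 = 1/f₂ − 1/d_o2 = 1/(-34.1) − 1/(13.61) = -0.1028, so d_i2 = -9.73 cm.
The final image is virtual, 9.73 cm to the left of lens 2 (overall magnification ≈ -0.22).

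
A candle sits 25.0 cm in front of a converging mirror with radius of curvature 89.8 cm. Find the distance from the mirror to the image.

56.4 cm

f = R/2 = 89.8/2 = 44.90 cm.
Mirror equation: 1/v = 1/f − 1/u = 1/(44.90) − 1/(25.0) = 0.02227 − 0.04000 = -0.01773, so v = -56.4 cm.
The image is virtual, upright and enlarged, behind the mirror.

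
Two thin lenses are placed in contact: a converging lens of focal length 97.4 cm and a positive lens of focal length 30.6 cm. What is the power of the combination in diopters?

P = +4.29 D

P₁ = 1/f₁ = 1/(0.974 m) = +1.027 D; P₂ = 1/f₂ = 1/(0.306 m) = +3.268 D.
For thin lenses in contact, P = P₁ + P₂ = (+1.027) + (+3.268) = +4.29 D.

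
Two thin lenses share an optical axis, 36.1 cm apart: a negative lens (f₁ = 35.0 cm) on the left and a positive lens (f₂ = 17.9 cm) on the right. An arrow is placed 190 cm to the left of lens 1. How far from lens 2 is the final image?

24.6 cm

Lens 1 is diverging, so f₁ = −35.0 cm.
Lens 1: 1/d_i1 = 1/f₁ − 1/d_o1 = 1/(-35.0) − 1/(190) = -0.03383, so d_i1 = -29.56 cm.
The intermediate image is 29.56 cm to the left of lens 1 (virtual), which is 36.1 − (-29.56) = 65.66 cm to the left of lens 2, so d_o2 = +65.66 cm.
Lens 2: 1/d_i2 = 1/f₂ − 1/d_o2 = 1/(17.9) − 1/(65.66) = 0.04064, so d_i2 = 24.6 cm.
The final image is real, 24.6 cm to the right of lens 2 (overall magnification ≈ -0.058).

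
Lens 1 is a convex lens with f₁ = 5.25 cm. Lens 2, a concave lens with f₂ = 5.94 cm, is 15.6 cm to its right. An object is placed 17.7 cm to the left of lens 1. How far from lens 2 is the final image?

3.43 cm

Lens 1: 1/d_i1 = 1/f₁ − 1/d_o1 = 1/(5.25) − 1/(17.7) = 0.1340, so d_i1 = 7.464 cm.
The intermediate image is 7.464 cm to the right of lens 1, which is 15.6 − (7.464) = 8.136 cm to the left of lens 2, so d_o2 = +8.136 cm.
Lens 2 is diverging, so f₂ = −5.94 cm.
Lens 2: 1/d_i2 = 1/f₂ − 1/d_o2 = 1/(-5.94) − 1/(8.136) = -0.2913, so d_i2 = -3.43 cm.
The final image is virtual, 3.43 cm to the left of lens 2 (overall magnification ≈ -0.18).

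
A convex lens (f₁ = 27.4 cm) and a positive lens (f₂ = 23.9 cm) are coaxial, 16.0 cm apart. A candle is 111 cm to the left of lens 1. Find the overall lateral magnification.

Lens 1: 1/d_i1 = 1/(27.4) − 1/(111) = 0.02749, so d_i1 = 36.38 cm; m₁ = −d_i1/d_o1 = -0.3277.
d_o2 = 16.0 − (36.38) = -20.38 cm (virtual object).
Lens 2: 1/d_i2 = 1/(23.9) − 1/(-20.38) = 0.09091, so d_i2 = 11.00 cm; m₂ = −d_i2/d_o2 = +0.5397.
m = m₁·m₂ = (-0.3277)(+0.5397) = -0.177.

m = -0.177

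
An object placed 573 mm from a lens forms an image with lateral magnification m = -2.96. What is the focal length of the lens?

m = −d_i/d_o ⇒ d_i = −m·d_o = −(-2.96)·(573) = 1696 mm.
1/f = 1/d_o + 1/d_i = 1/(573) + 1/(1696) = 0.002335, so f = 428 mm.
Since f is positive, the lens is converging.

f = 428 mm (converging)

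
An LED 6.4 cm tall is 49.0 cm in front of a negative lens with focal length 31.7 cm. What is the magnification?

For a negative lens, f = -31.7 cm.
1/d_i = 1/f − 1/d_o = 1/(-31.70) − 1/(49.0) = -0.05195, so d_i = -19.25 cm.
m = −d_i/d_o = −(-19.25)/(49.0) = +0.393.
The image is virtual, upright and reduced, on the same side as the object.

m = +0.393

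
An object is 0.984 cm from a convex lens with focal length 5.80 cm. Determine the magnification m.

m = +1.20

1/d_i = 1/f − 1/d_o = 1/(5.800) − 1/(0.984) = -0.8438, so d_i = -1.185 cm.
m = −d_i/d_o = −(-1.185)/(0.984) = +1.20.
The image is virtual, upright and enlarged, on the same side as the object.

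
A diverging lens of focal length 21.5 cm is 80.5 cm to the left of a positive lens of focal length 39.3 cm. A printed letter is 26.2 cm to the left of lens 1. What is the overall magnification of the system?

f₁ = −21.5 cm (diverging).
Lens 1: 1/d_i1 = 1/(-21.5) − 1/(26.2) = -0.08468, so d_i1 = -11.81 cm; m₁ = −d_i1/d_o1 = +0.4508.
d_o2 = 80.5 − (-11.81) = 92.31 cm.
Lens 2: 1/d_i2 = 1/(39.3) − 1/(92.31) = 0.01461, so d_i2 = 68.44 cm; m₂ = −d_i2/d_o2 = -0.7414.
m = m₁·m₂ = (+0.4508)(-0.7414) = -0.334.

m = -0.334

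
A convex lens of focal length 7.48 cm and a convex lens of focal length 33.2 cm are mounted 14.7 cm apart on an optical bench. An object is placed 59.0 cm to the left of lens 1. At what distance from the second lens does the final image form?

7.52 cm

Lens 1: 1/d_i1 = 1/f₁ − 1/d_o1 = 1/(7.48) − 1/(59.0) = 0.1167, so d_i1 = 8.566 cm.
The intermediate image is 8.566 cm to the right of lens 1, which is 14.7 − (8.566) = 6.134 cm to the left of lens 2, so d_o2 = +6.134 cm.
Lens 2: 1/d_i2 = 1/f₂ − 1/d_o2 = 1/(33.2) − 1/(6.134) = -0.1329, so d_i2 = -7.52 cm.
The final image is virtual, 7.52 cm to the left of lens 2 (overall magnification ≈ -0.18).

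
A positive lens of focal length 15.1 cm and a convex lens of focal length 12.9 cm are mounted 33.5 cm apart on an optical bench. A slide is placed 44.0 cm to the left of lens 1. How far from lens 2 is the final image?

Lens 1: 1/d_i1 = 1/f₁ − 1/d_o1 = 1/(15.1) − 1/(44.0) = 0.04350, so d_i1 = 22.99 cm.
The intermediate image is 22.99 cm to the right of lens 1, which is 33.5 − (22.99) = 10.51 cm to the left of lens 2, so d_o2 = +10.51 cm.
Lens 2: 1/d_i2 = 1/f₂ − 1/d_o2 = 1/(12.9) − 1/(10.51) = -0.01763, so d_i2 = -56.7 cm.
The final image is virtual, 56.7 cm to the left of lens 2 (overall magnification ≈ -2.8).

56.7 cm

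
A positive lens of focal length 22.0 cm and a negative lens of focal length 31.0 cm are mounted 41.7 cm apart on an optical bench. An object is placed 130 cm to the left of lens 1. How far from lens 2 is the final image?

10.2 cm

Lens 1: 1/d_i1 = 1/f₁ − 1/d_o1 = 1/(22.0) − 1/(130) = 0.03776, so d_i1 = 26.48 cm.
The intermediate image is 26.48 cm to the right of lens 1, which is 41.7 − (26.48) = 15.22 cm to the left of lens 2, so d_o2 = +15.22 cm.
Lens 2 is diverging, so f₂ = −31.0 cm.
Lens 2: 1/d_i2 = 1/f₂ − 1/d_o2 = 1/(-31.0) − 1/(15.22) = -0.09796, so d_i2 = -10.2 cm.
The final image is virtual, 10.2 cm to the left of lens 2 (overall magnification ≈ -0.14).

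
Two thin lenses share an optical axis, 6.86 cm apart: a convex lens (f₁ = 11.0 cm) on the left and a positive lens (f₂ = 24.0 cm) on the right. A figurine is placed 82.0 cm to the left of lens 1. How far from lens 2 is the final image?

4.70 cm

Lens 1: 1/d_i1 = 1/f₁ − 1/d_o1 = 1/(11.0) − 1/(82.0) = 0.07871, so d_i1 = 12.70 cm.
The intermediate image is 12.70 cm to the right of lens 1, which lies 5.840 cm to the right of lens 2 — a virtual object — so d_o2 = −5.840 cm.
Lens 2: 1/d_i2 = 1/f₂ − 1/d_o2 = 1/(24.0) − 1/(-5.840) = 0.2129, so d_i2 = 4.70 cm.
The final image is real, 4.70 cm to the right of lens 2 (overall magnification ≈ -0.12).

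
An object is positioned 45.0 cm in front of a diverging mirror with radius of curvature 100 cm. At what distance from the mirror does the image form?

f = R/2 = 100/2 = 50.00 cm; for a diverging mirror, f = -50.00 cm.
Mirror equation: 1/s_i = 1/f − 1/s_o = 1/(-50.00) − 1/(45.0) = -0.02000 − 0.02222 = -0.04222, so s_i = -23.7 cm.
The image is virtual, upright and reduced, behind the mirror.

23.7 cm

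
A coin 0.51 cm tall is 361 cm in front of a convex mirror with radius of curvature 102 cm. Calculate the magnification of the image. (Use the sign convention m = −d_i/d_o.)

f = R/2 = 102/2 = 51.00 cm; for a convex mirror, f = -51.00 cm.
1/d_i = 1/f − 1/d_o = 1/(-51.00) − 1/(361) = -0.02238, so d_i = -44.69 cm.
m = −d_i/d_o = −(-44.69)/(361) = +0.124.
The image is virtual, upright and reduced, behind the mirror.

m = +0.124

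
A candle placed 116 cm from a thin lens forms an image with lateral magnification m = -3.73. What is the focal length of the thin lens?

m = −d_i/d_o ⇒ d_i = −m·d_o = −(-3.73)·(116) = 432.7 cm.
1/f = 1/d_o + 1/d_i = 1/(116) + 1/(432.7) = 0.01093, so f = 91.5 cm.
Since f is positive, the thin lens is converging.

f = 91.5 cm (converging)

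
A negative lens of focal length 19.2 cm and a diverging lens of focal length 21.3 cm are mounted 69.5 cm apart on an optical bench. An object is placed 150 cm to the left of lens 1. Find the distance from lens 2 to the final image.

Lens 1 is diverging, so f₁ = −19.2 cm.
Lens 1: 1/d_i1 = 1/f₁ − 1/d_o1 = 1/(-19.2) − 1/(150) = -0.05875, so d_i1 = -17.02 cm.
The intermediate image is 17.02 cm to the left of lens 1 (virtual), which is 69.5 − (-17.02) = 86.52 cm to the left of lens 2, so d_o2 = +86.52 cm.
Lens 2 is diverging, so f₂ = −21.3 cm.
Lens 2: 1/d_i2 = 1/f₂ − 1/d_o2 = 1/(-21.3) − 1/(86.52) = -0.05851, so d_i2 = -17.1 cm.
The final image is virtual, 17.1 cm to the left of lens 2 (overall magnification ≈ 0.022).

17.1 cm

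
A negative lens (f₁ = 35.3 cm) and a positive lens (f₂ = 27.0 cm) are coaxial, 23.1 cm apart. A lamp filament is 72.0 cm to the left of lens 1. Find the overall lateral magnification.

m = -0.449

f₁ = −35.3 cm (diverging).
Lens 1: 1/d_i1 = 1/(-35.3) − 1/(72.0) = -0.04222, so d_i1 = -23.69 cm; m₁ = −d_i1/d_o1 = +0.3290.
d_o2 = 23.1 − (-23.69) = 46.79 cm.
Lens 2: 1/d_i2 = 1/(27.0) − 1/(46.79) = 0.01566, so d_i2 = 63.84 cm; m₂ = −d_i2/d_o2 = -1.364.
m = m₁·m₂ = (+0.3290)(-1.364) = -0.449.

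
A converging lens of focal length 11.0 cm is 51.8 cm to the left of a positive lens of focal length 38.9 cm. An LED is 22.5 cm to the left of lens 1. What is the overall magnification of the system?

m = -4.32

Lens 1: 1/d_i1 = 1/(11.0) − 1/(22.5) = 0.04646, so d_i1 = 21.52 cm; m₁ = −d_i1/d_o1 = -0.9564.
d_o2 = 51.8 − (21.52) = 30.28 cm.
Lens 2: 1/d_i2 = 1/(38.9) − 1/(30.28) = -0.007318, so d_i2 = -136.6 cm; m₂ = −d_i2/d_o2 = +4.513.
m = m₁·m₂ = (-0.9564)(+4.513) = -4.32.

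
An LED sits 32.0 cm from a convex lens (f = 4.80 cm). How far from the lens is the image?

Thin-lens equation: 1/v = 1/f − 1/u = 1/(4.800) − 1/(32.0) = 0.2083 − 0.03125 = 0.1771, so v = 5.65 cm.
The image is real, inverted and reduced, on the far side of the lens.

5.65 cm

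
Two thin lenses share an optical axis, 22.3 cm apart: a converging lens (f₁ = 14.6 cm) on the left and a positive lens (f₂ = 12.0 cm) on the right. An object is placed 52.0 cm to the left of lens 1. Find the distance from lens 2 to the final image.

2.40 cm

Lens 1: 1/d_i1 = 1/f₁ − 1/d_o1 = 1/(14.6) − 1/(52.0) = 0.04926, so d_i1 = 20.30 cm.
The intermediate image is 20.30 cm to the right of lens 1, which is 22.3 − (20.30) = 2.000 cm to the left of lens 2, so d_o2 = +2.000 cm.
Lens 2: 1/d_i2 = 1/f₂ − 1/d_o2 = 1/(12.0) − 1/(2.000) = -0.4167, so d_i2 = -2.40 cm.
The final image is virtual, 2.40 cm to the left of lens 2 (overall magnification ≈ -0.47).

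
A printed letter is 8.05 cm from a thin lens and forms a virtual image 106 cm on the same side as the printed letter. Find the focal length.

Virtual image ⇒ d_i = −106 cm.
1/f = 1/d_o + 1/d_i = 1/(8.05) + 1/(-106) = 0.1148, so f = 8.71 cm.
Since f is positive, the thin lens is converging.

f = 8.71 cm (converging)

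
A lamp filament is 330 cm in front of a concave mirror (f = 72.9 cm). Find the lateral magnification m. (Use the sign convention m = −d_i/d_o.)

m = -0.284

1/d_i = 1/f − 1/d_o = 1/(72.90) − 1/(330) = 0.01069, so d_i = 93.57 cm.
m = −d_i/d_o = −(93.57)/(330) = -0.284.
The image is real, inverted and reduced, in front of the mirror.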